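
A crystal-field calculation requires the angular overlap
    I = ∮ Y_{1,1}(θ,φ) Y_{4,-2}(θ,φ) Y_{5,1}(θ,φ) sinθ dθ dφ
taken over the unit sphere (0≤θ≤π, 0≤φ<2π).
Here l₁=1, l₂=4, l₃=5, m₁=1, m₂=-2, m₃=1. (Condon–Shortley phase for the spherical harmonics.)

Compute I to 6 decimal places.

Rules hold: Σm=0, L=10 even, 3≤5≤5.
N = 3·9·11 = 297
Δ = 0!·2!·8!/11! = 1/495
Racah Σ t=0..0: t=0:+1/576 = 1/576
⇒ 3j(1 4 5; 0 0 0)² = 5/99, sgn -1
Racah Σ t=0..0: t=0:+1/2880 = 1/2880
⇒ 3j(1 4 5; 1 -2 1)² = 2/165, sgn +1
4πI² = N·(3j₀)²·(3jₘ)² = 2/11
I = -1·√(0.181818/4π) = -0.12028562

-0.120286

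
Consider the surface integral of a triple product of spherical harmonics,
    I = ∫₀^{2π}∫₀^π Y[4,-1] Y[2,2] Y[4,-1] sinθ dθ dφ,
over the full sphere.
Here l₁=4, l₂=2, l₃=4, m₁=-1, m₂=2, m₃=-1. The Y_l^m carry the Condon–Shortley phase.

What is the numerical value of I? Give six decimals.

0.200662

Checks pass: Σm=0; 10 even; l₃=4∈[2,6].
(2·4+1)(2·2+1)(2·4+1) = 405
Δ: 2! 6! 2! / 11! → 1/13860
sum: t=0:+1/192 t=1:−1/36 t=2:+1/192 = -5/288
3j²(4 2 4; 0 0 0) = Δ·Π!·Σ² = 20/693  (sign -1)
sum: t=2:+1/144 = 1/144
3j²(4 2 4; -1 2 -1) = Δ·Π!·Σ² = 10/231  (sign -1)
combine: 4πI² = 405·20/693·10/231 = 3000/5929
take √, sign +1: I = 0.20066192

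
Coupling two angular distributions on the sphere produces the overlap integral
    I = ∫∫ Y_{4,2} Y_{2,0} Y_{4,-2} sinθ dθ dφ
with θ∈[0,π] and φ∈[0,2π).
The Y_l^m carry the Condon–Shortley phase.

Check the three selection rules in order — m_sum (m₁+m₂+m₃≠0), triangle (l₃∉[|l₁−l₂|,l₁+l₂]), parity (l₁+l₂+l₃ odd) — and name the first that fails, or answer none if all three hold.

none

m₁+m₂+m₃ = 2 + 0 − 2 = 0  ✓
triangle: |4−2|=2 ≤ l₃=4 ≤ 4+2=6  ✓
parity: l₁+l₂+l₃ = 10 is even  ✓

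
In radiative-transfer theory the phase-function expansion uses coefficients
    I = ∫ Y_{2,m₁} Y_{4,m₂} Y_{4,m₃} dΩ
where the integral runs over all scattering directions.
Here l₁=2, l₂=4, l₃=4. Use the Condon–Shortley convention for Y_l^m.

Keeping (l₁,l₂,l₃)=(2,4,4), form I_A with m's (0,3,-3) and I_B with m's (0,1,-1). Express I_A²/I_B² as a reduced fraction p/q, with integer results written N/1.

49/289

Shared (l₁,l₂,l₃)=(2,4,4): N and (l;000)² cancel in I_A²/I_B².
A: Δ = 2!·2!·6!/11! = 1/13860; Racah Σ t=1..2: t=1:−1/720 t=2:+1/480 = 1/1440; ⇒ 3j(2 4 4; 0 3 -3)² = 7/1980, sgn -1
B: Δ = 2!·2!·6!/11! = 1/13860; Racah Σ t=0..2: t=0:+1/480 t=1:−1/48 t=2:+1/144 = -17/1440; ⇒ 3j(2 4 4; 0 1 -1)² = 289/13860, sgn +1
I_A²/I_B² = (7/1980)/(289/13860) = 49/289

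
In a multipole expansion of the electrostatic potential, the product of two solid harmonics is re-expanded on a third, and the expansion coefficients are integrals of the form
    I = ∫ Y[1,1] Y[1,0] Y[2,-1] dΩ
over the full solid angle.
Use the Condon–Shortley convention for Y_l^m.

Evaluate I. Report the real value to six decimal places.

-0.218510

Checks pass: Σm=0; 4 even; l₃=2∈[0,2].
(2·1+1)(2·1+1)(2·2+1) = 45
Δ: 0! 2! 2! / 5! → 1/30
sum: t=0:+1/1 = 1/1
3j²(1 1 2; 0 0 0) = Δ·Π!·Σ² = 2/15  (sign +1)
sum: t=0:+1/2 = 1/2
3j²(1 1 2; 1 0 -1) = Δ·Π!·Σ² = 1/10  (sign -1)
combine: 4πI² = 45·2/15·1/10 = 3/5
take √, sign -1: I = -0.21850969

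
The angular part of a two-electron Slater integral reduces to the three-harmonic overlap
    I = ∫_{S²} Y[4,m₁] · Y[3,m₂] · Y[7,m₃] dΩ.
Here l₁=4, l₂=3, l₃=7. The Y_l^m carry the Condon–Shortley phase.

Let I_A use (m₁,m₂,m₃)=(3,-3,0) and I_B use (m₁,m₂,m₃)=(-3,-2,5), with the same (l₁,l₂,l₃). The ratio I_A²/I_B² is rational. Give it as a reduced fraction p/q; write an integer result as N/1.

l's match ⇒ only the (l;m) 3-j factors differ between A and B.
A: triangle coeff Δ(4,3,7) = 1/45045; Σ_t [0,0]: t=0:+1/3628800 = 1/3628800; (3j)²=1/6435 [(4 3 7; 3 -3 0)], sign=-1
B: triangle coeff Δ(4,3,7) = 1/45045; Σ_t [0,0]: t=0:+1/604800 = 1/604800; (3j)²=16/455 [(4 3 7; -3 -2 5)], sign=+1
I_A²/I_B² = (1/6435)/(16/455) = 7/1584

7/1584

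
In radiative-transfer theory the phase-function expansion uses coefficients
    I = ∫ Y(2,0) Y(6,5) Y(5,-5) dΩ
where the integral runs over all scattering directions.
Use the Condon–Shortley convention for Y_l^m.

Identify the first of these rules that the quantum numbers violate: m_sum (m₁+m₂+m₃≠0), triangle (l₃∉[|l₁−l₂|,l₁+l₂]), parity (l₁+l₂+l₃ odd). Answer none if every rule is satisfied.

Σmᵢ = 0  ✓
l₃∈[|l₁−l₂|,l₁+l₂]=[4,8], have l₃=5  ✓
Σlᵢ = 13 ⇒ odd  ✗

parity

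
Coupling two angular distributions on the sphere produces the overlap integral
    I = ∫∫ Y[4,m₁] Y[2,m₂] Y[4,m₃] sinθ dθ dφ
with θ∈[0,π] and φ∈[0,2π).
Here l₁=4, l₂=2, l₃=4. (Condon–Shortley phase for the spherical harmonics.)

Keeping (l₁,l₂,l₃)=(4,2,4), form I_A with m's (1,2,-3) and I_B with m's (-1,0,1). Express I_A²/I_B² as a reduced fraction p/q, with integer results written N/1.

l's match ⇒ only the (l;m) 3-j factors differ between A and B.
A: triangle coeff Δ(4,2,4) = 1/13860; Σ_t [2,2]: t=2:+1/480 = 1/480; (3j)²=3/110 [(4 2 4; 1 2 -3)], sign=-1
B: triangle coeff Δ(4,2,4) = 1/13860; Σ_t [0,2]: t=0:+1/480 t=1:−1/48 t=2:+1/144 = -17/1440; (3j)²=289/13860 [(4 2 4; -1 0 1)], sign=+1
I_A²/I_B² = (3/110)/(289/13860) = 378/289

378/289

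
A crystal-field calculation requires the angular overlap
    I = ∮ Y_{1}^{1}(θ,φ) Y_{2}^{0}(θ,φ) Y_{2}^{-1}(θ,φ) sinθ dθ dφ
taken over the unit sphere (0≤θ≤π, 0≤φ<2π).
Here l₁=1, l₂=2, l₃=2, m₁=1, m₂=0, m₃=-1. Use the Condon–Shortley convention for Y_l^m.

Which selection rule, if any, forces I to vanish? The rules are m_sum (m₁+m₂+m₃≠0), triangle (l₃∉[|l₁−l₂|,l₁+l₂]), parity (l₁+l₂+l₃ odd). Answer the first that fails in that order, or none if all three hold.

m₁+m₂+m₃ = 1 + 0 − 1 = 0  ✓
triangle: |1−2|=1 ≤ l₃=2 ≤ 1+2=3  ✓
parity: l₁+l₂+l₃ = 5 is odd  ✗

parity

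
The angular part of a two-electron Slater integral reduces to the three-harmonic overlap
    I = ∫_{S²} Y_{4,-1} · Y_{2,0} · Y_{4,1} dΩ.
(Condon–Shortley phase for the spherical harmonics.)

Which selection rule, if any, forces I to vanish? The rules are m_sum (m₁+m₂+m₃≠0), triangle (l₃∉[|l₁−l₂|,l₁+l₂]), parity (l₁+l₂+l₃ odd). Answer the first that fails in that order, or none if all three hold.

m₁+m₂+m₃ = -1 + 0 + 1 = 0  ✓
triangle: |4−2|=2 ≤ l₃=4 ≤ 4+2=6  ✓
parity: l₁+l₂+l₃ = 10 is even  ✓

none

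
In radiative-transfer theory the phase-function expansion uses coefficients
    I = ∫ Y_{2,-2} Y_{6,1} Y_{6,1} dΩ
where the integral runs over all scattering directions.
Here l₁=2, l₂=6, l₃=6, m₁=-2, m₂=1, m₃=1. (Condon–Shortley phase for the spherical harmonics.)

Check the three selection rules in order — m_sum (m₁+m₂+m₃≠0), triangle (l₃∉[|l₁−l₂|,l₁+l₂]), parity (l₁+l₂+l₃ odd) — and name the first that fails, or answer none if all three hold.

none

m₁+m₂+m₃ = -2 + 1 + 1 = 0  ✓
triangle: |2−6|=4 ≤ l₃=6 ≤ 2+6=8  ✓
parity: l₁+l₂+l₃ = 14 is even  ✓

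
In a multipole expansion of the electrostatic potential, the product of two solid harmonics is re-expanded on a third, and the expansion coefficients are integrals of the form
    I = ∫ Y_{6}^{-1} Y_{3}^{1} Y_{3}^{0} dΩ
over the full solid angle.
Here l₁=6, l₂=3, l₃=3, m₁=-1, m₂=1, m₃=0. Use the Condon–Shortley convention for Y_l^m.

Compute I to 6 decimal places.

-0.221775

m-sum 0 ✓  L=12 even ✓  3≤3≤9 ✓
Π(2lᵢ+1) = 13×7×7 = 637
triangle coeff Δ(6,3,3) = 1/12012
Σ_t [3,3]: t=3:−1/1296 = -1/1296
(3j)²=100/3003 [(6 3 3; 0 0 0)], sign=+1
Σ_t [4,4]: t=4:+1/1728 = 1/1728
(3j)²=25/858 [(6 3 3; -1 1 0)], sign=-1
⇒ 4πI² = 8750/14157
I = (-1)√(8750/14157/(4π)) = -0.22177545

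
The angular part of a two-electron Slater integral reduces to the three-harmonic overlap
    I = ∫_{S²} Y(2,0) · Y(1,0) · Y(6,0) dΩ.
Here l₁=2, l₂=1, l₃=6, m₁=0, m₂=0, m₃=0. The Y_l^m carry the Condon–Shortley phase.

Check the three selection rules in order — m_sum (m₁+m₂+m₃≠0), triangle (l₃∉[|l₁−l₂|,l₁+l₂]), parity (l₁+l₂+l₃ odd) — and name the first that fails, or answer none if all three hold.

triangle

azimuthal sum: 0 + 0 + 0 = 0  ✓
1 ≤ 6 ≤ 3 (triangle on l)  ✗
L = 2 + 1 + 6 = 9 (odd)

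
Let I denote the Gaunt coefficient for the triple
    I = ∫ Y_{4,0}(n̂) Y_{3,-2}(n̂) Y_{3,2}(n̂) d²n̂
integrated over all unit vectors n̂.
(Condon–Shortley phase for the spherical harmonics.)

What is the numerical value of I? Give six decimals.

-0.179515

Rules hold: Σm=0, L=10 even, 1≤3≤7.
N = 9·7·7 = 441
Δ = 4!·4!·2!/11! = 1/34650
Racah Σ t=1..3: t=1:−1/72 t=2:+1/16 t=3:−1/72 = 5/144
⇒ 3j(4 3 3; 0 0 0)² = 2/77, sgn -1
Racah Σ t=0..1: t=0:+1/576 t=1:−1/72 = -7/576
⇒ 3j(4 3 3; 0 -2 2)² = 7/198, sgn +1
4πI² = N·(3j₀)²·(3jₘ)² = 49/121
I = -1·√(0.404959/4π) = -0.17951487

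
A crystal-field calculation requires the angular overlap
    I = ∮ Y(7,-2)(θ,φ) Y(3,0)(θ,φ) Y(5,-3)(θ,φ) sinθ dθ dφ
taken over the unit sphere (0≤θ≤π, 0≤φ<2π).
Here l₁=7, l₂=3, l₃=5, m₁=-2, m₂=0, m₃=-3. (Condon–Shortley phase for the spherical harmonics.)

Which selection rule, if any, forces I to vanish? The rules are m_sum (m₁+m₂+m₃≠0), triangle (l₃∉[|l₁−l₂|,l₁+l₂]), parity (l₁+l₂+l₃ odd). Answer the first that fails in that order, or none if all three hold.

Σmᵢ = -5  ✗
l₃∈[|l₁−l₂|,l₁+l₂]=[4,10], have l₃=5
Σlᵢ = 15 ⇒ odd

m_sum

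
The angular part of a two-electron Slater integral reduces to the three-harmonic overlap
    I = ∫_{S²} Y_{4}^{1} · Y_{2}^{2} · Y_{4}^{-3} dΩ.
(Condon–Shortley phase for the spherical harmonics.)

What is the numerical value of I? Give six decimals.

m-sum 0 ✓  L=10 even ✓  2≤4≤6 ✓
Π(2lᵢ+1) = 9×5×9 = 405
triangle coeff Δ(4,2,4) = 1/13860
Σ_t [0,2]: t=0:+1/192 t=1:−1/36 t=2:+1/192 = -5/288
(3j)²=20/693 [(4 2 4; 0 0 0)], sign=-1
Σ_t [2,2]: t=2:+1/480 = 1/480
(3j)²=3/110 [(4 2 4; 1 2 -3)], sign=-1
⇒ 4πI² = 270/847
I = (+1)√(270/847/(4π)) = 0.15927046

0.159270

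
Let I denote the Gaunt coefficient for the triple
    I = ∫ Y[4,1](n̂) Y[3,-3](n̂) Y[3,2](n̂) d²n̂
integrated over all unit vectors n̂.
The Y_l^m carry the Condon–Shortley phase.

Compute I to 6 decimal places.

m-sum 0 ✓  L=10 even ✓  1≤3≤7 ✓
Π(2lᵢ+1) = 9×7×7 = 441
triangle coeff Δ(4,3,3) = 1/34650
Σ_t [1,3]: t=1:−1/72 t=2:+1/16 t=3:−1/72 = 5/144
(3j)²=2/77 [(4 3 3; 0 0 0)], sign=-1
Σ_t [0,0]: t=0:+1/288 = 1/288
(3j)²=5/231 [(4 3 3; 1 -3 2)], sign=-1
⇒ 4πI² = 30/121
I = (+1)√(30/121/(4π)) = 0.14046335

0.140463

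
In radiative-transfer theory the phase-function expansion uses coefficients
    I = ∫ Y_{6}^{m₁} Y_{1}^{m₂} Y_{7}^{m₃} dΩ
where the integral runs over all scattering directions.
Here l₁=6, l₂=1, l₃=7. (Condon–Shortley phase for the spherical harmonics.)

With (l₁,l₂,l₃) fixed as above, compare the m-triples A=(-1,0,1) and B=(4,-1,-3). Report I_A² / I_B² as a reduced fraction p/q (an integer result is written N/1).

8/1

l's match ⇒ only the (l;m) 3-j factors differ between A and B.
A: triangle coeff Δ(6,1,7) = 1/1365; Σ_t [0,0]: t=0:+1/604800 = 1/604800; (3j)²=16/455 [(6 1 7; -1 0 1)], sign=+1
B: triangle coeff Δ(6,1,7) = 1/1365; Σ_t [0,0]: t=0:+1/14515200 = 1/14515200; (3j)²=2/455 [(6 1 7; 4 -1 -3)], sign=+1
I_A²/I_B² = (16/455)/(2/455) = 8/1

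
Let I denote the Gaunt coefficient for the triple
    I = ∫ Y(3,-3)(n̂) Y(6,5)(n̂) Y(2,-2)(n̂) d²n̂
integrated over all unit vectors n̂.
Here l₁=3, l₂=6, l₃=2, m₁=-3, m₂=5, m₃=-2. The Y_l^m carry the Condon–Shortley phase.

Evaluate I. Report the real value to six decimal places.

0.000000

|3−6|≤2≤3+6 violated ⇒ I = 0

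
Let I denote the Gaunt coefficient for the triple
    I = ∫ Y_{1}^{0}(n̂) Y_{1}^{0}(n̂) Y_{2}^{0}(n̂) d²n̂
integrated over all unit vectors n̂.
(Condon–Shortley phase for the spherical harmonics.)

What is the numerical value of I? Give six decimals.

0.252313

m-sum 0 ✓  L=4 even ✓  0≤2≤2 ✓
Π(2lᵢ+1) = 3×3×5 = 45
triangle coeff Δ(1,1,2) = 1/30
Σ_t [0,0]: t=0:+1/1 = 1/1
(3j)²=2/15 [(1 1 2; 0 0 0)], sign=+1
(m-triple is (0,0,0) — same symbol as above.)
⇒ 4πI² = 4/5
I = (+1)√(4/5/(4π)) = 0.25231325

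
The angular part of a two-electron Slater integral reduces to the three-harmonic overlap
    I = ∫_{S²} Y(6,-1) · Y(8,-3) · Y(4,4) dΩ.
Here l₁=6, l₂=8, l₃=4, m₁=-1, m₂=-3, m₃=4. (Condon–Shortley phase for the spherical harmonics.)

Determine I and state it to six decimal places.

0.141966

Checks pass: Σm=0; 18 even; l₃=4∈[2,14].
(2·6+1)(2·8+1)(2·4+1) = 1989
Δ: 10! 2! 6! / 19! → 1/23279256
sum: t=4:+1/1658880 t=5:−1/518400 t=6:+1/1658880 = -1/1382400
3j²(6 8 4; 0 0 0) = Δ·Π!·Σ² = 504/46189  (sign -1)
sum: t=5:−1/20736000 = -1/20736000
3j²(6 8 4; -1 -3 4) = Δ·Π!·Σ² = 49/4199  (sign -1)
combine: 4πI² = 1989·504/46189·49/4199 = 222264/877591
take √, sign +1: I = 0.14196574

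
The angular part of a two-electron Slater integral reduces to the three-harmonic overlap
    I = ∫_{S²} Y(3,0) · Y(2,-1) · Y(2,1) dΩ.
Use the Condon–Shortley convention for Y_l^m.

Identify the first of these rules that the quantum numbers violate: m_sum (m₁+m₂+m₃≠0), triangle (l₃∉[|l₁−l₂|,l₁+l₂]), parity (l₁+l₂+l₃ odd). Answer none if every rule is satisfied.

azimuthal sum: 0 − 1 + 1 = 0  ✓
1 ≤ 2 ≤ 5 (triangle on l)  ✓
L = 3 + 2 + 2 = 7 (odd)  ✗

parity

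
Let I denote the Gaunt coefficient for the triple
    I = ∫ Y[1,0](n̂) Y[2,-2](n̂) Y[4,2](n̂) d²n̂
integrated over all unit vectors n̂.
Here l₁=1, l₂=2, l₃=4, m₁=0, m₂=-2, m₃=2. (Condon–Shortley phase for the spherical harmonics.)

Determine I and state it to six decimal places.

l₃=4 ∉ [1,3] — triangle fails ⇒ I = 0

0.000000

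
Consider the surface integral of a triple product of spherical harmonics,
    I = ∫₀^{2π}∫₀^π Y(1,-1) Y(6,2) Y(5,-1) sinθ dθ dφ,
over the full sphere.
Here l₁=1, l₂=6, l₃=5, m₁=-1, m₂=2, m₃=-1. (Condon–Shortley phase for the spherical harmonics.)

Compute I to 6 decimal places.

0.216205

Checks pass: Σm=0; 12 even; l₃=5∈[5,7].
(2·1+1)(2·6+1)(2·5+1) = 429
Δ: 2! 0! 10! / 13! → 1/858
sum: t=1:−1/14400 = -1/14400
3j²(1 6 5; 0 0 0) = Δ·Π!·Σ² = 6/143  (sign +1)
sum: t=2:+1/34560 = 1/34560
3j²(1 6 5; -1 2 -1) = Δ·Π!·Σ² = 14/429  (sign +1)
combine: 4πI² = 429·6/143·14/429 = 84/143
take √, sign +1: I = 0.21620548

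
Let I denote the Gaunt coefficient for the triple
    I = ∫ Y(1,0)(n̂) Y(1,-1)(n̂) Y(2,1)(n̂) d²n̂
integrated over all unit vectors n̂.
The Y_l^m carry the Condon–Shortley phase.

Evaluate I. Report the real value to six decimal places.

-0.218510

Checks pass: Σm=0; 4 even; l₃=2∈[0,2].
(2·1+1)(2·1+1)(2·2+1) = 45
Δ: 0! 2! 2! / 5! → 1/30
sum: t=0:+1/1 = 1/1
3j²(1 1 2; 0 0 0) = Δ·Π!·Σ² = 2/15  (sign +1)
sum: t=0:+1/2 = 1/2
3j²(1 1 2; 0 -1 1) = Δ·Π!·Σ² = 1/10  (sign -1)
combine: 4πI² = 45·2/15·1/10 = 3/5
take √, sign -1: I = -0.21850969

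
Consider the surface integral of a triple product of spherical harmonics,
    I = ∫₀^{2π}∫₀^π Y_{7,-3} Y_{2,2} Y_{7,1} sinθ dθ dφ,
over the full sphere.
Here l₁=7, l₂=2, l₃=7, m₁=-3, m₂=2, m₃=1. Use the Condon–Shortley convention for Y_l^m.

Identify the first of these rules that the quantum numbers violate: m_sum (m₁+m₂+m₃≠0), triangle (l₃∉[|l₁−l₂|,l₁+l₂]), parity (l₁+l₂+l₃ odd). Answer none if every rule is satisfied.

Σmᵢ = 0  ✓
l₃∈[|l₁−l₂|,l₁+l₂]=[5,9], have l₃=7  ✓
Σlᵢ = 16 ⇒ even  ✓

none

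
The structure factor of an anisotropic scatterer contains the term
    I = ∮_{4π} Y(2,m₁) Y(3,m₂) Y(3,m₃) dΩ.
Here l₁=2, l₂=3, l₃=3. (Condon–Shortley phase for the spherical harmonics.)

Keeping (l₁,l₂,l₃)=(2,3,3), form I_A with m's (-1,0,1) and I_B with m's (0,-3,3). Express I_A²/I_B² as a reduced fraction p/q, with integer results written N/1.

2/25

l's match ⇒ only the (l;m) 3-j factors differ between A and B.
A: triangle coeff Δ(2,3,3) = 1/3780; Σ_t [1,2]: t=1:−1/8 t=2:+1/12 = -1/24; (3j)²=1/210 [(2 3 3; -1 0 1)], sign=-1
B: triangle coeff Δ(2,3,3) = 1/3780; Σ_t [0,0]: t=0:+1/96 = 1/96; (3j)²=5/84 [(2 3 3; 0 -3 3)], sign=+1
I_A²/I_B² = (1/210)/(5/84) = 2/25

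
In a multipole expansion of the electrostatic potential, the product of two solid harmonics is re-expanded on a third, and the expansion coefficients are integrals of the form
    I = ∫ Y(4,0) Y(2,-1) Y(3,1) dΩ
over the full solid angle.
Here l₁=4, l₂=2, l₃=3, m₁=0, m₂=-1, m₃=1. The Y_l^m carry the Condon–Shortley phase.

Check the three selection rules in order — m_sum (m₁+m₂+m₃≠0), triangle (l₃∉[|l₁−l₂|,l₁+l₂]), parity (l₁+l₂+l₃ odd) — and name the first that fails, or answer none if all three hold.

parity

Σmᵢ = 0  ✓
l₃∈[|l₁−l₂|,l₁+l₂]=[2,6], have l₃=3  ✓
Σlᵢ = 9 ⇒ odd  ✗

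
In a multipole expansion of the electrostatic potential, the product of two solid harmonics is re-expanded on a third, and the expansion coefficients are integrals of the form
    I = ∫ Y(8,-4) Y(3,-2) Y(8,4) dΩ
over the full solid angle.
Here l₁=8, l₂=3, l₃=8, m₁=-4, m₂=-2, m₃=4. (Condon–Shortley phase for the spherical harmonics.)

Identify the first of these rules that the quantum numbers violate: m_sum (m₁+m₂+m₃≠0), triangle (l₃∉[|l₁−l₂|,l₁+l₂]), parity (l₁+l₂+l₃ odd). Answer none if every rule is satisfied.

Σmᵢ = -2  ✗
l₃∈[|l₁−l₂|,l₁+l₂]=[5,11], have l₃=8
Σlᵢ = 19 ⇒ odd

m_sum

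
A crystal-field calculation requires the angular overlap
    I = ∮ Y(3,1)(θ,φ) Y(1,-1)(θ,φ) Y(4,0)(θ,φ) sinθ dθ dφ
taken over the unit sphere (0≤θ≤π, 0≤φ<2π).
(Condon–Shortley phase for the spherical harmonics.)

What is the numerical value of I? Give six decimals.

Rules hold: Σm=0, L=8 even, 2≤4≤4.
N = 7·3·9 = 189
Δ = 0!·6!·2!/9! = 1/252
Racah Σ t=0..0: t=0:+1/36 = 1/36
⇒ 3j(3 1 4; 0 0 0)² = 4/63, sgn +1
Racah Σ t=0..0: t=0:+1/96 = 1/96
⇒ 3j(3 1 4; 1 -1 0)² = 1/42, sgn +1
4πI² = N·(3j₀)²·(3jₘ)² = 2/7
I = +1·√(0.285714/4π) = 0.15078601

0.150786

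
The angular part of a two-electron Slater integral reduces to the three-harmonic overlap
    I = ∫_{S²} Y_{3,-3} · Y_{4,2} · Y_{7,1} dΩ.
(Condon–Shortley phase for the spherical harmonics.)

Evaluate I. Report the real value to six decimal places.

Rules hold: Σm=0, L=14 even, 1≤7≤7.
N = 7·9·15 = 945
Δ = 0!·6!·8!/15! = 1/45045
Racah Σ t=0..0: t=0:+1/20736 = 1/20736
⇒ 3j(3 4 7; 0 0 0)² = 35/1287, sgn -1
Racah Σ t=0..0: t=0:+1/1036800 = 1/1036800
⇒ 3j(3 4 7; -3 2 1)² = 4/6435, sgn +1
4πI² = N·(3j₀)²·(3jₘ)² = 980/61347
I = -1·√(0.0159747/4π) = -0.03565426

-0.035654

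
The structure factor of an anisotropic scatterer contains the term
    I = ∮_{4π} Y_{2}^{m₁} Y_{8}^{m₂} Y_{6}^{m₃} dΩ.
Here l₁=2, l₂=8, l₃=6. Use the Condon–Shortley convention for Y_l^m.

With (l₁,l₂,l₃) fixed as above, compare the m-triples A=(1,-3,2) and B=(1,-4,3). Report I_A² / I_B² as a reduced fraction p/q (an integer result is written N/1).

Same 2,8,6: normalisation and zero-m 3j drop out of the ratio.
A: Δ: 4! 0! 12! / 17! → 1/30940; sum: t=1:−1/5806080 = -1/5806080; 3j²(2 8 6; 1 -3 2) = Δ·Π!·Σ² = 165/6188  (sign -1)
B: Δ: 4! 0! 12! / 17! → 1/30940; sum: t=1:−1/13063680 = -1/13063680; 3j²(2 8 6; 1 -4 3) = Δ·Π!·Σ² = 44/1547  (sign +1)
I_A²/I_B² = (165/6188)/(44/1547) = 15/16

15/16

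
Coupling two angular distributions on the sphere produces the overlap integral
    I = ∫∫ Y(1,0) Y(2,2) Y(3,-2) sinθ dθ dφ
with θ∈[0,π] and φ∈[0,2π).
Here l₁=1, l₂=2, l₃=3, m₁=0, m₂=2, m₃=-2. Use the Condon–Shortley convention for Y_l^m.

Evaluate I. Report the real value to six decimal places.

Checks pass: Σm=0; 6 even; l₃=3∈[1,3].
(2·1+1)(2·2+1)(2·3+1) = 105
Δ: 0! 2! 4! / 7! → 1/105
sum: t=0:+1/4 = 1/4
3j²(1 2 3; 0 0 0) = Δ·Π!·Σ² = 3/35  (sign -1)
sum: t=0:+1/24 = 1/24
3j²(1 2 3; 0 2 -2) = Δ·Π!·Σ² = 1/21  (sign -1)
combine: 4πI² = 105·3/35·1/21 = 3/7
take √, sign +1: I = 0.18467439

0.184674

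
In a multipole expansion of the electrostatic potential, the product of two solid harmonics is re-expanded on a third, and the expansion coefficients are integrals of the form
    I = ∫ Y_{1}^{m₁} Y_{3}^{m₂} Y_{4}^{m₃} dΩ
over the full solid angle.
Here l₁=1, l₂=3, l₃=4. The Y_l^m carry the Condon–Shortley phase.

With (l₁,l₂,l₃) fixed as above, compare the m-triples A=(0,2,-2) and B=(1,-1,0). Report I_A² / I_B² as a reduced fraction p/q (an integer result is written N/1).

l's match ⇒ only the (l;m) 3-j factors differ between A and B.
A: triangle coeff Δ(1,3,4) = 1/252; Σ_t [0,0]: t=0:+1/120 = 1/120; (3j)²=1/21 [(1 3 4; 0 2 -2)], sign=+1
B: triangle coeff Δ(1,3,4) = 1/252; Σ_t [0,0]: t=0:+1/96 = 1/96; (3j)²=1/42 [(1 3 4; 1 -1 0)], sign=+1
I_A²/I_B² = (1/21)/(1/42) = 2/1

2/1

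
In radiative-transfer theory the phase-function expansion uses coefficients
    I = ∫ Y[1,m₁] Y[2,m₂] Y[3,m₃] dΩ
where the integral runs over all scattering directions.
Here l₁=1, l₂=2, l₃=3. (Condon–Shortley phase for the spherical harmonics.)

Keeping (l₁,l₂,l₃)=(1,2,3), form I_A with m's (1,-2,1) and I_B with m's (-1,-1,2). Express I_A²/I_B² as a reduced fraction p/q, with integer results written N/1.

l's match ⇒ only the (l;m) 3-j factors differ between A and B.
A: triangle coeff Δ(1,2,3) = 1/105; Σ_t [0,0]: t=0:+1/48 = 1/48; (3j)²=1/105 [(1 2 3; 1 -2 1)], sign=+1
B: triangle coeff Δ(1,2,3) = 1/105; Σ_t [0,0]: t=0:+1/12 = 1/12; (3j)²=2/21 [(1 2 3; -1 -1 2)], sign=-1
I_A²/I_B² = (1/105)/(2/21) = 1/10

1/10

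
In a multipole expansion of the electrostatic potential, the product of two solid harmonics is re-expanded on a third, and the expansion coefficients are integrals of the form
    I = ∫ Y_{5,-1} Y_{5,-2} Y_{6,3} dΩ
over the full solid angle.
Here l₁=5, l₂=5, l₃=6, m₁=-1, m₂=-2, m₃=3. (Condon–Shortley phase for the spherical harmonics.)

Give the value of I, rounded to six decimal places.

-0.071298

Checks pass: Σm=0; 16 even; l₃=6∈[0,10].
(2·5+1)(2·5+1)(2·6+1) = 1573
Δ: 4! 6! 6! / 17! → 1/28588560
sum: t=0:+1/345600 t=1:−1/13824 t=2:+1/5184 t=3:−1/13824 t=4:+1/345600 = 7/129600
3j²(5 5 6; 0 0 0) = Δ·Π!·Σ² = 80/7293  (sign +1)
sum: t=0:+1/622080 t=1:−1/34560 t=2:+1/23040 t=3:−1/155520 = 1/103680
3j²(5 5 6; -1 -2 3) = Δ·Π!·Σ² = 9/2431  (sign -1)
combine: 4πI² = 1573·80/7293·9/2431 = 240/3757
take √, sign -1: I = -0.07129845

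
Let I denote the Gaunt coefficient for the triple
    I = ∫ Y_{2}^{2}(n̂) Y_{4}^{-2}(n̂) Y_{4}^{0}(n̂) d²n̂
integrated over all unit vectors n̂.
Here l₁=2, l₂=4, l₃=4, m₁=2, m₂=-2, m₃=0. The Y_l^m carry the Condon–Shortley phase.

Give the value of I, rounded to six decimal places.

Checks pass: Σm=0; 10 even; l₃=4∈[2,6].
(2·2+1)(2·4+1)(2·4+1) = 405
Δ: 2! 2! 6! / 11! → 1/13860
sum: t=0:+1/192 t=1:−1/36 t=2:+1/192 = -5/288
3j²(2 4 4; 0 0 0) = Δ·Π!·Σ² = 20/693  (sign -1)
sum: t=0:+1/192 = 1/192
3j²(2 4 4; 2 -2 0) = Δ·Π!·Σ² = 3/77  (sign +1)
combine: 4πI² = 405·20/693·3/77 = 2700/5929
take √, sign -1: I = -0.19036462

-0.190365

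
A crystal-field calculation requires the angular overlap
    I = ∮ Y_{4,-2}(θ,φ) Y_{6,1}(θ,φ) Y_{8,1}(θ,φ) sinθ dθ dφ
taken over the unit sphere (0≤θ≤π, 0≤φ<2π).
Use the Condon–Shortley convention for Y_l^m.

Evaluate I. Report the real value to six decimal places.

m-sum 0 ✓  L=18 even ✓  2≤8≤10 ✓
Π(2lᵢ+1) = 9×13×17 = 1989
triangle coeff Δ(4,6,8) = 1/23279256
Σ_t [0,2]: t=0:+1/1658880 t=1:−1/518400 t=2:+1/1658880 = -1/1382400
(3j)²=504/46189 [(4 6 8; 0 0 0)], sign=-1
Σ_t [0,2]: t=0:+1/43545600 t=1:−1/2073600 t=2:+1/1382400 = 23/87091200
(3j)²=2645/554268 [(4 6 8; -2 1 1)], sign=-1
⇒ 4πI² = 999810/9653501
I = (+1)√(999810/9653501/(4π)) = 0.09078443

0.090784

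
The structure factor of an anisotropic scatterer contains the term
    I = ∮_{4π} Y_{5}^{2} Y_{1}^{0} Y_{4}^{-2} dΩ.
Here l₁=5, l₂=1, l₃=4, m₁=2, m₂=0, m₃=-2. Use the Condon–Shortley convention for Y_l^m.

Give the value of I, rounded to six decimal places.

Checks pass: Σm=0; 10 even; l₃=4∈[4,6].
(2·5+1)(2·1+1)(2·4+1) = 297
Δ: 2! 8! 0! / 11! → 1/495
sum: t=1:−1/576 = -1/576
3j²(5 1 4; 0 0 0) = Δ·Π!·Σ² = 5/99  (sign -1)
sum: t=1:−1/1440 = -1/1440
3j²(5 1 4; 2 0 -2) = Δ·Π!·Σ² = 7/165  (sign -1)
combine: 4πI² = 297·5/99·7/165 = 7/11
take √, sign +1: I = 0.22503380

0.225034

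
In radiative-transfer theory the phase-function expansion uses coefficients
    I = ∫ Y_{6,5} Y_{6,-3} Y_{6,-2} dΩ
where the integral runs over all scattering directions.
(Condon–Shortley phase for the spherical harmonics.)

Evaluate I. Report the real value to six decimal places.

Rules hold: Σm=0, L=18 even, 0≤6≤12.
N = 13·13·13 = 2197
Δ = 6!·6!·6!/19! = 1/325909584
Racah Σ t=0..6: t=0:+1/373248000 t=1:−1/1728000 t=2:+1/110592 t=3:−1/46656 t=4:+1/110592 t=5:−1/1728000 t=6:+1/373248000 = -7/1555200
⇒ 3j(6 6 6; 0 0 0)² = 400/46189, sgn -1
Racah Σ t=0..1: t=0:+1/3110400 t=1:−1/4147200 = 1/12441600
⇒ 3j(6 6 6; 5 -3 -2)² = 7/4199, sgn +1
4πI² = N·(3j₀)²·(3jₘ)² = 36400/1147619
I = -1·√(0.0317178/4π) = -0.05023968

-0.050240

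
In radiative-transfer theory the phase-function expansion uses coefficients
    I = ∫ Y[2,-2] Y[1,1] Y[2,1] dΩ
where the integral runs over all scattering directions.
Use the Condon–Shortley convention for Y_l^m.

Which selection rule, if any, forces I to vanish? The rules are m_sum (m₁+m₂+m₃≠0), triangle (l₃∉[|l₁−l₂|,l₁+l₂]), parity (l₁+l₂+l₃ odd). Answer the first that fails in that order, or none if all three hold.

Σmᵢ = 0  ✓
l₃∈[|l₁−l₂|,l₁+l₂]=[1,3], have l₃=2  ✓
Σlᵢ = 5 ⇒ odd  ✗

parity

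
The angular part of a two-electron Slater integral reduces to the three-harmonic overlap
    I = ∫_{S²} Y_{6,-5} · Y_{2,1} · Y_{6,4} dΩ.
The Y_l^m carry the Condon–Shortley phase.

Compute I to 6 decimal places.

-0.197649

Rules hold: Σm=0, L=14 even, 4≤6≤8.
N = 13·5·13 = 845
Δ = 2!·10!·2!/15! = 1/90090
Racah Σ t=0..2: t=0:+1/69120 t=1:−1/14400 t=2:+1/69120 = -7/172800
⇒ 3j(6 2 6; 0 0 0)² = 14/715, sgn -1
Racah Σ t=1..2: t=1:−1/7257600 t=2:+1/725760 = 1/806400
⇒ 3j(6 2 6; -5 1 4)² = 27/910, sgn +1
4πI² = N·(3j₀)²·(3jₘ)² = 27/55
I = -1·√(0.490909/4π) = -0.19764945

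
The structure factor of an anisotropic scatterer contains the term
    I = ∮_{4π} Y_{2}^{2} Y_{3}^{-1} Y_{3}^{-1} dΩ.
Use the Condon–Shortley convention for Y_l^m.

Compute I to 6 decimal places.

0.206013

m-sum 0 ✓  L=8 even ✓  1≤3≤5 ✓
Π(2lᵢ+1) = 5×7×7 = 245
triangle coeff Δ(2,3,3) = 1/3780
Σ_t [0,2]: t=0:+1/24 t=1:−1/4 t=2:+1/24 = -1/6
(3j)²=4/105 [(2 3 3; 0 0 0)], sign=+1
Σ_t [0,0]: t=0:+1/16 = 1/16
(3j)²=2/35 [(2 3 3; 2 -1 -1)], sign=+1
⇒ 4πI² = 8/15
I = (+1)√(8/15/(4π)) = 0.20601291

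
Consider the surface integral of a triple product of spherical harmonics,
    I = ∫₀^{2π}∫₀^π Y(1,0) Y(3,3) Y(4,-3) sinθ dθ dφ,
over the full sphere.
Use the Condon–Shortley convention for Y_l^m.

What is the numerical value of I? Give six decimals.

Rules hold: Σm=0, L=8 even, 2≤4≤4.
N = 3·7·9 = 189
Δ = 0!·2!·6!/9! = 1/252
Racah Σ t=0..0: t=0:+1/36 = 1/36
⇒ 3j(1 3 4; 0 0 0)² = 4/63, sgn +1
Racah Σ t=0..0: t=0:+1/720 = 1/720
⇒ 3j(1 3 4; 0 3 -3)² = 1/36, sgn -1
4πI² = N·(3j₀)²·(3jₘ)² = 1/3
I = -1·√(0.333333/4π) = -0.16286750

-0.162868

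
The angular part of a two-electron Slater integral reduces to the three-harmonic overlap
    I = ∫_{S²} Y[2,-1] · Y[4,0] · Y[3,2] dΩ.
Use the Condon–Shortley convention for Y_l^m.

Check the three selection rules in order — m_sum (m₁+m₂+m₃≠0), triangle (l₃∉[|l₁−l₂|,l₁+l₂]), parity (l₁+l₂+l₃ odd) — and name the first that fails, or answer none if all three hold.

m₁+m₂+m₃ = -1 + 0 + 2 = 1  ✗
triangle: |2−4|=2 ≤ l₃=3 ≤ 2+4=6
parity: l₁+l₂+l₃ = 9 is odd

m_sum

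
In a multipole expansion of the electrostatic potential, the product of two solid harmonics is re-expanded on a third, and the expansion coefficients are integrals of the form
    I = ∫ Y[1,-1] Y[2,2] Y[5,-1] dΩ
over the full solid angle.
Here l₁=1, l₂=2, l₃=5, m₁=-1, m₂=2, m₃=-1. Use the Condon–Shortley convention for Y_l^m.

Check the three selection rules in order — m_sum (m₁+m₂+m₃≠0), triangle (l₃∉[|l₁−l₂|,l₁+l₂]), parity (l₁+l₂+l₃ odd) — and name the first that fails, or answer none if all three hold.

Σmᵢ = 0  ✓
l₃∈[|l₁−l₂|,l₁+l₂]=[1,3], have l₃=5  ✗
Σlᵢ = 8 ⇒ even

triangle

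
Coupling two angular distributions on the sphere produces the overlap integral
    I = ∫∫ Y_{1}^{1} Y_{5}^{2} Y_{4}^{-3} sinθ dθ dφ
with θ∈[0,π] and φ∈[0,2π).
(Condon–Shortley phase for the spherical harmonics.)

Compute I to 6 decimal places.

0.085055

m-sum 0 ✓  L=10 even ✓  4≤4≤6 ✓
Π(2lᵢ+1) = 3×11×9 = 297
triangle coeff Δ(1,5,4) = 1/495
Σ_t [1,1]: t=1:−1/576 = -1/576
(3j)²=5/99 [(1 5 4; 0 0 0)], sign=-1
Σ_t [0,0]: t=0:+1/10080 = 1/10080
(3j)²=1/165 [(1 5 4; 1 2 -3)], sign=-1
⇒ 4πI² = 1/11
I = (+1)√(1/11/(4π)) = 0.08505478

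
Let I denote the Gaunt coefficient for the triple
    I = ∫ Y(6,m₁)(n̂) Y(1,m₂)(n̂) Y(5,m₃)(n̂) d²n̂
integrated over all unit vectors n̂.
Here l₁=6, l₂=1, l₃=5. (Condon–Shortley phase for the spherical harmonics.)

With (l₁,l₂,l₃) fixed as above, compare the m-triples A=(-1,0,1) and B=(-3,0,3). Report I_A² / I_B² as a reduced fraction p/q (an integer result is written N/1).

35/27

l's match ⇒ only the (l;m) 3-j factors differ between A and B.
A: triangle coeff Δ(6,1,5) = 1/858; Σ_t [1,1]: t=1:−1/17280 = -1/17280; (3j)²=35/858 [(6 1 5; -1 0 1)], sign=-1
B: triangle coeff Δ(6,1,5) = 1/858; Σ_t [1,1]: t=1:−1/80640 = -1/80640; (3j)²=9/286 [(6 1 5; -3 0 3)], sign=-1
I_A²/I_B² = (35/858)/(9/286) = 35/27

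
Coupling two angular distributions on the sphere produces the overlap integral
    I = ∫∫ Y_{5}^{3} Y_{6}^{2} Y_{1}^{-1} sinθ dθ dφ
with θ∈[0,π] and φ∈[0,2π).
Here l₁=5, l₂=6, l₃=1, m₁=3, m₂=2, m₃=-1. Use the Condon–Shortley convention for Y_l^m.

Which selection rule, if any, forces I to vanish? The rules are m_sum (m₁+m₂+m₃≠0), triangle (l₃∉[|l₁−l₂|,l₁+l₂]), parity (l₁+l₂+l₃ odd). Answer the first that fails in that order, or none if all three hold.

Σmᵢ = 4  ✗
l₃∈[|l₁−l₂|,l₁+l₂]=[1,11], have l₃=1
Σlᵢ = 12 ⇒ even

m_sum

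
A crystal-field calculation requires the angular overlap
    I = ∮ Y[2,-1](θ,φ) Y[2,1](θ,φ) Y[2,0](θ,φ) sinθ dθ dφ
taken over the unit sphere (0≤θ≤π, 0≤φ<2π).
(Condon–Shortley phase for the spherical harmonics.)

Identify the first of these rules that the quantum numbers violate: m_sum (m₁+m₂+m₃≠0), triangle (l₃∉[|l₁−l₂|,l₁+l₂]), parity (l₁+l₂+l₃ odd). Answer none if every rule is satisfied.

azimuthal sum: -1 + 1 + 0 = 0  ✓
0 ≤ 2 ≤ 4 (triangle on l)  ✓
L = 2 + 2 + 2 = 6 (even)  ✓

none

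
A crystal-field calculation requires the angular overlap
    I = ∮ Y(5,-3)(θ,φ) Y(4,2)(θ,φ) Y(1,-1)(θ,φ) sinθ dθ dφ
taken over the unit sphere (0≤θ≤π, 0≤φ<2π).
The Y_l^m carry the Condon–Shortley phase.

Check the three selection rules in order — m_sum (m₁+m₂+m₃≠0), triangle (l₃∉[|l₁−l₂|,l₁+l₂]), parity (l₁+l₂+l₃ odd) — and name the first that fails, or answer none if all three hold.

Σmᵢ = -2  ✗
l₃∈[|l₁−l₂|,l₁+l₂]=[1,9], have l₃=1
Σlᵢ = 10 ⇒ even

m_sum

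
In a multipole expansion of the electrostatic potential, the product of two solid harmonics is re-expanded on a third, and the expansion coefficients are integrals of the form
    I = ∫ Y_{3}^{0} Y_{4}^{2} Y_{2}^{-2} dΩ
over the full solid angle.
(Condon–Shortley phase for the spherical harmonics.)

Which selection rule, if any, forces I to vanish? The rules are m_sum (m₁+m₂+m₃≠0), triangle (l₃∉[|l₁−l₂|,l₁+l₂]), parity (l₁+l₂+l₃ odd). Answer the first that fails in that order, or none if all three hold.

parity

azimuthal sum: 0 + 2 − 2 = 0  ✓
1 ≤ 2 ≤ 7 (triangle on l)  ✓
L = 3 + 4 + 2 = 9 (odd)  ✗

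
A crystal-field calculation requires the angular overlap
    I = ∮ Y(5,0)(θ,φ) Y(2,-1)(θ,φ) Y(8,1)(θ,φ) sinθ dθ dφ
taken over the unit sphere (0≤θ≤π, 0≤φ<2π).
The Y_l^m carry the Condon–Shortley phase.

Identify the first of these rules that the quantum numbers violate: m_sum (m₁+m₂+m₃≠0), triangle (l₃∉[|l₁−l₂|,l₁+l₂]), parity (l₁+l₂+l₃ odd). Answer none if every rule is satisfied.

Σmᵢ = 0  ✓
l₃∈[|l₁−l₂|,l₁+l₂]=[3,7], have l₃=8  ✗
Σlᵢ = 15 ⇒ odd

triangle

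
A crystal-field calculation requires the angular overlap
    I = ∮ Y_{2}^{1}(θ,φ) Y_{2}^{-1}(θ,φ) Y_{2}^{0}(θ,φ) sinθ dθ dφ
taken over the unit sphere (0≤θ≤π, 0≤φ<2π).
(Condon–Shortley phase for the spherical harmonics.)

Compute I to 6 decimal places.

-0.090112

Rules hold: Σm=0, L=6 even, 0≤2≤4.
N = 5·5·5 = 125
Δ = 2!·2!·2!/7! = 1/630
Racah Σ t=0..2: t=0:+1/8 t=1:−1/1 t=2:+1/8 = -3/4
⇒ 3j(2 2 2; 0 0 0)² = 2/35, sgn -1
Racah Σ t=0..1: t=0:+1/2 t=1:−1/4 = 1/4
⇒ 3j(2 2 2; 1 -1 0)² = 1/70, sgn +1
4πI² = N·(3j₀)²·(3jₘ)² = 5/49
I = -1·√(0.102041/4π) = -0.09011188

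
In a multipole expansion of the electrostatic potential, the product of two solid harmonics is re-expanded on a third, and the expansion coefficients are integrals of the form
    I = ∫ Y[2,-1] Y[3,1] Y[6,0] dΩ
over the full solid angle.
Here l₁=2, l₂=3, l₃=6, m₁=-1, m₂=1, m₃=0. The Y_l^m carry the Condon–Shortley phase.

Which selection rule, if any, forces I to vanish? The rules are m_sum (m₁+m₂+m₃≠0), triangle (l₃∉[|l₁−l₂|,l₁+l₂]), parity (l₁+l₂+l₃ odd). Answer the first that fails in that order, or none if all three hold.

Σmᵢ = 0  ✓
l₃∈[|l₁−l₂|,l₁+l₂]=[1,5], have l₃=6  ✗
Σlᵢ = 11 ⇒ odd

triangle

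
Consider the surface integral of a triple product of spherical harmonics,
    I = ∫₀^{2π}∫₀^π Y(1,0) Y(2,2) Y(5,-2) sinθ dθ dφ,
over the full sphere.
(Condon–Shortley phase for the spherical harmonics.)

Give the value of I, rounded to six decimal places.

0.000000

l₃=5 ∉ [1,3] — triangle fails ⇒ I = 0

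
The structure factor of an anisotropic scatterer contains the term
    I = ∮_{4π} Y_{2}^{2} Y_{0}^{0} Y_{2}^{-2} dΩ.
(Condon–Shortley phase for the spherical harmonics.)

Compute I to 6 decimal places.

m-sum 0 ✓  L=4 even ✓  2≤2≤2 ✓
Π(2lᵢ+1) = 5×1×5 = 25
triangle coeff Δ(2,0,2) = 1/5
Σ_t [0,0]: t=0:+1/4 = 1/4
(3j)²=1/5 [(2 0 2; 0 0 0)], sign=+1
Σ_t [0,0]: t=0:+1/24 = 1/24
(3j)²=1/5 [(2 0 2; 2 0 -2)], sign=+1
⇒ 4πI² = 1/1
I = (+1)√(1/1/(4π)) = 0.28209479

0.282095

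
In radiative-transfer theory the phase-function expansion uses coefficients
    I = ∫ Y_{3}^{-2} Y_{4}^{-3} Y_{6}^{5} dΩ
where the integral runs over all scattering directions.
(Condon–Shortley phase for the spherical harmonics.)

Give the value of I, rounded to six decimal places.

0.000000

l₁+l₂+l₃=13 is odd: 3j(l;000)=0 ⇒ I=0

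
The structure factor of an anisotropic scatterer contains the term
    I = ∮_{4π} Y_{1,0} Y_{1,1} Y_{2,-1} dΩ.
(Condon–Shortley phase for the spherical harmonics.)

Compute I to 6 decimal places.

-0.218510

Rules hold: Σm=0, L=4 even, 0≤2≤2.
N = 3·3·5 = 45
Δ = 0!·2!·2!/5! = 1/30
Racah Σ t=0..0: t=0:+1/1 = 1/1
⇒ 3j(1 1 2; 0 0 0)² = 2/15, sgn +1
Racah Σ t=0..0: t=0:+1/2 = 1/2
⇒ 3j(1 1 2; 0 1 -1)² = 1/10, sgn -1
4πI² = N·(3j₀)²·(3jₘ)² = 3/5
I = -1·√(0.6/4π) = -0.21850969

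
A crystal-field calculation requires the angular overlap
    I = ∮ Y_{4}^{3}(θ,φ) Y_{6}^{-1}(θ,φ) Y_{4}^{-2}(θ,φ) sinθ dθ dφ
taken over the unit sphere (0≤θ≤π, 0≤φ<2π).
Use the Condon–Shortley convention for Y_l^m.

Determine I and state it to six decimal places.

Rules hold: Σm=0, L=14 even, 2≤4≤10.
N = 9·13·9 = 1053
Δ = 6!·2!·6!/15! = 1/1261260
Racah Σ t=2..4: t=2:+1/4608 t=3:−1/1296 t=4:+1/4608 = -7/20736
⇒ 3j(4 6 4; 0 0 0)² = 20/1287, sgn -1
Racah Σ t=0..1: t=0:+1/86400 t=1:−1/11520 = -13/172800
⇒ 3j(4 6 4; 3 -1 -2)² = 13/660, sgn -1
4πI² = N·(3j₀)²·(3jₘ)² = 39/121
I = +1·√(0.322314/4π) = 0.16015286

0.160153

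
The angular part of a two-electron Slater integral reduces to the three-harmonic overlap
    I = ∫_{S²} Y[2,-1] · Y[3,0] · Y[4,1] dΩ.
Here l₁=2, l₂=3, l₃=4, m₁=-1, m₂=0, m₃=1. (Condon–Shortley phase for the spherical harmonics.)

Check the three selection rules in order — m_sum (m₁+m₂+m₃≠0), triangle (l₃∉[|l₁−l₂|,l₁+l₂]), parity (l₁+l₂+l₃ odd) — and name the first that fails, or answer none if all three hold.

parity

Σmᵢ = 0  ✓
l₃∈[|l₁−l₂|,l₁+l₂]=[1,5], have l₃=4  ✓
Σlᵢ = 9 ⇒ odd  ✗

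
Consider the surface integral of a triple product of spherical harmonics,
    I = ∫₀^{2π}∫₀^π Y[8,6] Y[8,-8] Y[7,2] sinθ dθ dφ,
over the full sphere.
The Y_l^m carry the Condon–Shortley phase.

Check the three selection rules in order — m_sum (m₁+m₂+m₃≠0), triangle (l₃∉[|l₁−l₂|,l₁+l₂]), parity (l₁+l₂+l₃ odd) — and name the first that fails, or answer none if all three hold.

azimuthal sum: 6 − 8 + 2 = 0  ✓
0 ≤ 7 ≤ 16 (triangle on l)  ✓
L = 8 + 8 + 7 = 23 (odd)  ✗

parity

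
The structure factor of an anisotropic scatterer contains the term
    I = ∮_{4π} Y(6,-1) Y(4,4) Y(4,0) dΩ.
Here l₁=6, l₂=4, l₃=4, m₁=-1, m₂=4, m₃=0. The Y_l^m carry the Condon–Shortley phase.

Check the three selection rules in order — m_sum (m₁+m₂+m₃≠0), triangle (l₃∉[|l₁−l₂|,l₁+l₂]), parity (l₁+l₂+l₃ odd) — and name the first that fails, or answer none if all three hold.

Σmᵢ = 3  ✗
l₃∈[|l₁−l₂|,l₁+l₂]=[2,10], have l₃=4
Σlᵢ = 14 ⇒ even

m_sum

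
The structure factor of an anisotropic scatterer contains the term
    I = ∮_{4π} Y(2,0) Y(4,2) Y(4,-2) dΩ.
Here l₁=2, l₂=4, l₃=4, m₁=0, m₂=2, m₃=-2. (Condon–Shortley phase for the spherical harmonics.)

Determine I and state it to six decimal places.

Rules hold: Σm=0, L=10 even, 2≤4≤6.
N = 5·9·9 = 405
Δ = 2!·2!·6!/11! = 1/13860
Racah Σ t=0..2: t=0:+1/192 t=1:−1/36 t=2:+1/192 = -5/288
⇒ 3j(2 4 4; 0 0 0)² = 20/693, sgn -1
Racah Σ t=0..2: t=0:+1/2880 t=1:−1/120 t=2:+1/192 = -1/360
⇒ 3j(2 4 4; 0 2 -2)² = 16/3465, sgn -1
4πI² = N·(3j₀)²·(3jₘ)² = 320/5929
I = +1·√(0.053972/4π) = 0.06553591

0.065536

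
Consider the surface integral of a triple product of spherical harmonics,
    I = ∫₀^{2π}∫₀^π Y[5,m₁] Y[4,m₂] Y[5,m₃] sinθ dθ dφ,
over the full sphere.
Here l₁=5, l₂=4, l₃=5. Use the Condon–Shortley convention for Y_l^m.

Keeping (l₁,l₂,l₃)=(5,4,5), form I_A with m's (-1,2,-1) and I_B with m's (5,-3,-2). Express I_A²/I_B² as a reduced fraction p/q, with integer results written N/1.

20/21

Same 5,4,5: normalisation and zero-m 3j drop out of the ratio.
A: Δ: 4! 6! 4! / 15! → 1/3153150; sum: t=2:+1/4608 t=3:−1/1296 t=4:+1/4608 = -7/20736; 3j²(5 4 5; -1 2 -1) = Δ·Π!·Σ² = 20/1287  (sign -1)
B: Δ: 4! 6! 4! / 15! → 1/3153150; sum: t=0:+1/103680 = 1/103680; 3j²(5 4 5; 5 -3 -2) = Δ·Π!·Σ² = 7/429  (sign -1)
I_A²/I_B² = (20/1287)/(7/429) = 20/21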